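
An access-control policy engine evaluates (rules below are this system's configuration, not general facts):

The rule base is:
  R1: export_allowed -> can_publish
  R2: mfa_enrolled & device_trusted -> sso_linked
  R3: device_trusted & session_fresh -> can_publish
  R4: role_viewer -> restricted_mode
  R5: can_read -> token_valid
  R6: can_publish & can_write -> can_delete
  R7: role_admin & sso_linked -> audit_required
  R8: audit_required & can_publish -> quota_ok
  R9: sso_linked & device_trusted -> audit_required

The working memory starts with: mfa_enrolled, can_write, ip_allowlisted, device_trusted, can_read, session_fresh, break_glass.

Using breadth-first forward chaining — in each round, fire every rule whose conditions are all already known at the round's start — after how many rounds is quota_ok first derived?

Round 1: R2 [mfa_enrolled & device_trusted -> sso_linked]; R3 [device_trusted & session_fresh -> can_publish]; R5 [can_read -> token_valid]. Adds sso_linked, can_publish, token_valid.
Round 2: R6 [can_publish & can_write -> can_delete]; R9 [sso_linked & device_trusted -> audit_required]. Adds can_delete, audit_required.
Round 3: R8 [audit_required & can_publish -> quota_ok]. Adds quota_ok.
quota_ok first appears in round 3.

3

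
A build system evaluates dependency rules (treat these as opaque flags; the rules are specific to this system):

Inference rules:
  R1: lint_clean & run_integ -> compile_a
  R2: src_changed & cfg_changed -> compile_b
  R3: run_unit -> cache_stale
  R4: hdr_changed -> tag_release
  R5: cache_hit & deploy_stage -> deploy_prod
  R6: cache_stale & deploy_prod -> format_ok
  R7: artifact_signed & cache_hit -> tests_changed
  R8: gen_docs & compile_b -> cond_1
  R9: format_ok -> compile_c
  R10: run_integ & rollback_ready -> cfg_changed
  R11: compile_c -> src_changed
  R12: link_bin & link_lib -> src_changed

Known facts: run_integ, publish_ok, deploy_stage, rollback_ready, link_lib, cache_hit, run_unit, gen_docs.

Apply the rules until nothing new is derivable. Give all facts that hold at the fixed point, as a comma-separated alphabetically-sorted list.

cache_hit, cache_stale, cfg_changed, compile_b, compile_c, cond_1, deploy_prod, deploy_stage, format_ok, gen_docs, link_lib, publish_ok, rollback_ready, run_integ, run_unit, src_changed

Round 1 — R3, R5, R10, derive cache_stale, deploy_prod, cfg_changed.
Round 2 — R6, derive format_ok.
Round 3 — R9, derive compile_c.
Round 4 — R11, derive src_changed.
Round 5 — R2, derive compile_b.
Round 6 — R8, derive cond_1.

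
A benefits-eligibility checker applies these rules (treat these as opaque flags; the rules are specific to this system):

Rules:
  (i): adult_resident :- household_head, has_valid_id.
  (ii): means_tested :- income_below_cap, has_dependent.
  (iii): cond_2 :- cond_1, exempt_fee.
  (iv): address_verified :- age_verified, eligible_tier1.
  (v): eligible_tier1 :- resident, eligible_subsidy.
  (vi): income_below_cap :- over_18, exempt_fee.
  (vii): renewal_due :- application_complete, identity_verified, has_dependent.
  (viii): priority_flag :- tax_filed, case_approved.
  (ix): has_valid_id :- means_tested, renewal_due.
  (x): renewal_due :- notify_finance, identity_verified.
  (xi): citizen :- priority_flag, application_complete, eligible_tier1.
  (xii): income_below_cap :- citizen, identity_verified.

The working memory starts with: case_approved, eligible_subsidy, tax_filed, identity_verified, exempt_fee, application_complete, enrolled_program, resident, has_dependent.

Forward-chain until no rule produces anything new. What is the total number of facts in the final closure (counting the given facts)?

Round 1: (v) [eligible_tier1 :- resident, eligible_subsidy.]; (vii) [renewal_due :- application_complete, identity_verified, has_dependent.]; (viii) [priority_flag :- tax_filed, case_approved.]. Adds eligible_tier1, renewal_due, priority_flag.
Round 2: (xi) [citizen :- priority_flag, application_complete, eligible_tier1.]. Adds citizen.
Round 3: (xii) [income_below_cap :- citizen, identity_verified.]. Adds income_below_cap.
Round 4: (ii) [means_tested :- income_below_cap, has_dependent.]. Adds means_tested.
Round 5: (ix) [has_valid_id :- means_tested, renewal_due.]. Adds has_valid_id.
Closure: {application_complete, case_approved, citizen, eligible_subsidy, eligible_tier1, enrolled_program, exempt_fee, has_dependent, has_valid_id, identity_verified, income_below_cap, means_tested, priority_flag, renewal_due, resident, tax_filed} — 16 facts.

16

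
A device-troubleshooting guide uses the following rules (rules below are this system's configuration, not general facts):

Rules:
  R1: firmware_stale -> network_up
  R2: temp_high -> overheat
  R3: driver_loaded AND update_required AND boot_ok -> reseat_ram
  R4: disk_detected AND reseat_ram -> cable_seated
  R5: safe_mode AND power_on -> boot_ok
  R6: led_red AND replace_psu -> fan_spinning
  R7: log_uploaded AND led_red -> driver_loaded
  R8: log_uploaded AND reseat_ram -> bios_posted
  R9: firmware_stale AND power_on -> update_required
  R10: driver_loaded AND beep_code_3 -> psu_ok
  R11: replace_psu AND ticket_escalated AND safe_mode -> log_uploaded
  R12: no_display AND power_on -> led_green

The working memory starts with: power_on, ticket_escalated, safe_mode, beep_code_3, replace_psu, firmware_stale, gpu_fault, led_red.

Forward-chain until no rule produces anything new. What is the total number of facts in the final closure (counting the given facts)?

17

Round 1 — R1, R5, R6, R9, R11, derive network_up, boot_ok, fan_spinning, update_required, log_uploaded.
Round 2 — R7, derive driver_loaded.
Round 3 — R3, R10, derive reseat_ram, psu_ok.
Round 4 — R8, derive bios_posted.
Closure: {beep_code_3, bios_posted, boot_ok, driver_loaded, fan_spinning, firmware_stale, gpu_fault, led_red, log_uploaded, network_up, power_on, psu_ok, replace_psu, reseat_ram, safe_mode, ticket_escalated, update_required} — 17 facts.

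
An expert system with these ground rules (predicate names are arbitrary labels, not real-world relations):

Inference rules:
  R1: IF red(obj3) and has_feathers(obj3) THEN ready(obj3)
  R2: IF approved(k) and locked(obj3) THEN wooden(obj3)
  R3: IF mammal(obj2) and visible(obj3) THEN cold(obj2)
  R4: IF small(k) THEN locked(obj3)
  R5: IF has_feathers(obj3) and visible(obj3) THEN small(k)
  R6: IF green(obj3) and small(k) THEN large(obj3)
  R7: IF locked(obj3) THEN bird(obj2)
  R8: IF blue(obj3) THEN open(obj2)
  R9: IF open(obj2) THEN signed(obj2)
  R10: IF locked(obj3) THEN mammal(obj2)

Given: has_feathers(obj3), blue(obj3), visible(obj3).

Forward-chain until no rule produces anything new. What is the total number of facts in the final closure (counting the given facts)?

[1] R5 [IF has_feathers(obj3) and visible(obj3) THEN small(k)]; R8 [IF blue(obj3) THEN open(obj2)]. ⇒ new: small(k), open(obj2).
[2] R4 [IF small(k) THEN locked(obj3)]; R9 [IF open(obj2) THEN signed(obj2)]. ⇒ new: locked(obj3), signed(obj2).
[3] R7 [IF locked(obj3) THEN bird(obj2)]; R10 [IF locked(obj3) THEN mammal(obj2)]. ⇒ new: bird(obj2), mammal(obj2).
[4] R3 [IF mammal(obj2) and visible(obj3) THEN cold(obj2)]. ⇒ new: cold(obj2).
Closure: {bird(obj2), blue(obj3), cold(obj2), has_feathers(obj3), locked(obj3), mammal(obj2), open(obj2), signed(obj2), small(k), visible(obj3)} — 10 facts.

10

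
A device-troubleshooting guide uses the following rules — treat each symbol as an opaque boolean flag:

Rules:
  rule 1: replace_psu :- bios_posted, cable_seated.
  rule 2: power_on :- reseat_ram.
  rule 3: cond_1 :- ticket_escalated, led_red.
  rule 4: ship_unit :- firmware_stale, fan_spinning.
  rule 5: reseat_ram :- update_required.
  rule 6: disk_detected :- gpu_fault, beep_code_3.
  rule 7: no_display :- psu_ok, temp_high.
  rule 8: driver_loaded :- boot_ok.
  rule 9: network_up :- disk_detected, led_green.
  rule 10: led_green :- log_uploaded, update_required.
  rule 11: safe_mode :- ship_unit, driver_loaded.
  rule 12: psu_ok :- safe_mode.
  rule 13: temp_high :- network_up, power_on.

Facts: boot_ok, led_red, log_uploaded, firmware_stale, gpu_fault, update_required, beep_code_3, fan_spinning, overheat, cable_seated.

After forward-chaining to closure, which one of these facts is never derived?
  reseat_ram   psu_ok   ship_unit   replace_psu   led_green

replace_psu

Round 1: rule 4 [ship_unit :- firmware_stale, fan_spinning.]; rule 5 [reseat_ram :- update_required.]; rule 6 [disk_detected :- gpu_fault, beep_code_3.]; rule 8 [driver_loaded :- boot_ok.]; rule 10 [led_green :- log_uploaded, update_required.]. Adds ship_unit, reseat_ram, disk_detected, driver_loaded, led_green.
Round 2: rule 2 [power_on :- reseat_ram.]; rule 9 [network_up :- disk_detected, led_green.]; rule 11 [safe_mode :- ship_unit, driver_loaded.]. Adds power_on, network_up, safe_mode.
Round 3: rule 12 [psu_ok :- safe_mode.]; rule 13 [temp_high :- network_up, power_on.]. Adds psu_ok, temp_high.
Round 4: rule 7 [no_display :- psu_ok, temp_high.]. Adds no_display.
Derived: led_green (round 1), reseat_ram (round 1), ship_unit (round 1), psu_ok (round 3). replace_psu never appears in any round.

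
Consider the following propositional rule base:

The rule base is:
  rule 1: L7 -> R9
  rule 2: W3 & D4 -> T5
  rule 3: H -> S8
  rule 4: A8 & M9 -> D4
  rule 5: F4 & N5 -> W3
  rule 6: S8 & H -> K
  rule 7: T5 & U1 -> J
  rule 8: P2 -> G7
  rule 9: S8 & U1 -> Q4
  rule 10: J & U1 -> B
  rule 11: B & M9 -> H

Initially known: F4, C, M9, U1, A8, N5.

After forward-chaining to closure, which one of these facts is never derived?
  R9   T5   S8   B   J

R9

Round 1: rule 4 [A8 & M9 -> D4]; rule 5 [F4 & N5 -> W3]. Adds D4, W3.
Round 2: rule 2 [W3 & D4 -> T5]. Adds T5.
Round 3: rule 7 [T5 & U1 -> J]. Adds J.
Round 4: rule 10 [J & U1 -> B]. Adds B.
Round 5: rule 11 [B & M9 -> H]. Adds H.
Round 6: rule 3 [H -> S8]. Adds S8.
Round 7: rule 6 [S8 & H -> K]; rule 9 [S8 & U1 -> Q4]. Adds K, Q4.
Derived: J (round 3), S8 (round 6), T5 (round 2), B (round 4). R9 never appears in any round.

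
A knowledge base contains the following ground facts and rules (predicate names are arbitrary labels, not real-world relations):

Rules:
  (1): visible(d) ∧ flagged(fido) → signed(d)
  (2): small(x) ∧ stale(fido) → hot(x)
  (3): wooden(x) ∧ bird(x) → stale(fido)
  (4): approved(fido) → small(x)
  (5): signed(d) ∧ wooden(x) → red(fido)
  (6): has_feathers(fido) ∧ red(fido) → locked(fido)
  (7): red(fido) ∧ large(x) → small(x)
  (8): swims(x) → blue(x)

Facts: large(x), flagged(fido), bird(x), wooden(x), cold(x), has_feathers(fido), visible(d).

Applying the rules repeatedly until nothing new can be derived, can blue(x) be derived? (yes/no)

no

[1] (1) [visible(d) ∧ flagged(fido) → signed(d)]; (3) [wooden(x) ∧ bird(x) → stale(fido)]. ⇒ new: signed(d), stale(fido).
[2] (5) [signed(d) ∧ wooden(x) → red(fido)]. ⇒ new: red(fido).
[3] (6) [has_feathers(fido) ∧ red(fido) → locked(fido)]; (7) [red(fido) ∧ large(x) → small(x)]. ⇒ new: locked(fido), small(x).
[4] (2) [small(x) ∧ stale(fido) → hot(x)]. ⇒ new: hot(x).
Fixed point reached. blue(x) is concluded only by (8); (8) needs swims(x) (never derived).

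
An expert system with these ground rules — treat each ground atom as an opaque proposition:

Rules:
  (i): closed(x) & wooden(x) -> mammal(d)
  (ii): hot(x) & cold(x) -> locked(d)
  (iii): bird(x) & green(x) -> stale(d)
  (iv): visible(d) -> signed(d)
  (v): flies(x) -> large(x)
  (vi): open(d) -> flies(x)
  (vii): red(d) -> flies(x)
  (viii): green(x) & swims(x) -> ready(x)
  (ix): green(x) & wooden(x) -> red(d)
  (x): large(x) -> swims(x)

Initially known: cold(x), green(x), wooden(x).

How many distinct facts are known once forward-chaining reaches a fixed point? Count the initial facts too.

8

Round 1 fires (ix), giving red(d).
Round 2 fires (vii), giving flies(x).
Round 3 fires (v), giving large(x).
Round 4 fires (x), giving swims(x).
Round 5 fires (viii), giving ready(x).
Closure: {cold(x), flies(x), green(x), large(x), ready(x), red(d), swims(x), wooden(x)} — 8 facts.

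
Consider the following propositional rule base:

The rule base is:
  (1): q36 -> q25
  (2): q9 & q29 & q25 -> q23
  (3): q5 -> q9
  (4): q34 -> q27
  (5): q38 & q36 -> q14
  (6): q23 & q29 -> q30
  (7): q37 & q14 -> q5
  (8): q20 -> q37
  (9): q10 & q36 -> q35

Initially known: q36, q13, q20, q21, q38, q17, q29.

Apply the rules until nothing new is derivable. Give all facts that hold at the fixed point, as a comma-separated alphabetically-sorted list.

q13, q14, q17, q20, q21, q23, q25, q29, q30, q36, q37, q38, q5, q9

Round 1: (1) [q36 -> q25]; (5) [q38 & q36 -> q14]; (8) [q20 -> q37]. New: q25, q14, q37.
Round 2: (7) [q37 & q14 -> q5]. New: q5.
Round 3: (3) [q5 -> q9]. New: q9.
Round 4: (2) [q9 & q29 & q25 -> q23]. New: q23.
Round 5: (6) [q23 & q29 -> q30]. New: q30.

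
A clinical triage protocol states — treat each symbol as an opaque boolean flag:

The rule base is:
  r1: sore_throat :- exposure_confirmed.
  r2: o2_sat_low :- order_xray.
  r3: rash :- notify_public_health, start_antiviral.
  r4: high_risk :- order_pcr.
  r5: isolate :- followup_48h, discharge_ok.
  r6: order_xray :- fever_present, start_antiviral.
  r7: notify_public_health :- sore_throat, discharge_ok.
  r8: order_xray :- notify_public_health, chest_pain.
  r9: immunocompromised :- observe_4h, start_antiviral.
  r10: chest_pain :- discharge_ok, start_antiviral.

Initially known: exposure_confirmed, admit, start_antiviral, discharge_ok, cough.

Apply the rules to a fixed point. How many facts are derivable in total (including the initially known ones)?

11

Round 1 — r1, r10, derive sore_throat, chest_pain.
Round 2 — r7, derive notify_public_health.
Round 3 — r3, r8, derive rash, order_xray.
Round 4 — r2, derive o2_sat_low.
Closure: {admit, chest_pain, cough, discharge_ok, exposure_confirmed, notify_public_health, o2_sat_low, order_xray, rash, sore_throat, start_antiviral} — 11 facts.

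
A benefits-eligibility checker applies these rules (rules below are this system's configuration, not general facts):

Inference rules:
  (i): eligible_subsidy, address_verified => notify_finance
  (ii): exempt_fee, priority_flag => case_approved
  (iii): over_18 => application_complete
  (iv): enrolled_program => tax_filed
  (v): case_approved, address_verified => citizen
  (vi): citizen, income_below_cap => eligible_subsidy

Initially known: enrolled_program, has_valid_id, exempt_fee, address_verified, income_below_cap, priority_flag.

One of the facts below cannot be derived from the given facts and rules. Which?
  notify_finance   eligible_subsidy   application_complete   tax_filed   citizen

application_complete

Round 1 — (ii), (iv), derive case_approved, tax_filed.
Round 2 — (v), derive citizen.
Round 3 — (vi), derive eligible_subsidy.
Round 4 — (i), derive notify_finance.
Derived: citizen (round 2), notify_finance (round 4), tax_filed (round 1), eligible_subsidy (round 3). application_complete never appears in any round.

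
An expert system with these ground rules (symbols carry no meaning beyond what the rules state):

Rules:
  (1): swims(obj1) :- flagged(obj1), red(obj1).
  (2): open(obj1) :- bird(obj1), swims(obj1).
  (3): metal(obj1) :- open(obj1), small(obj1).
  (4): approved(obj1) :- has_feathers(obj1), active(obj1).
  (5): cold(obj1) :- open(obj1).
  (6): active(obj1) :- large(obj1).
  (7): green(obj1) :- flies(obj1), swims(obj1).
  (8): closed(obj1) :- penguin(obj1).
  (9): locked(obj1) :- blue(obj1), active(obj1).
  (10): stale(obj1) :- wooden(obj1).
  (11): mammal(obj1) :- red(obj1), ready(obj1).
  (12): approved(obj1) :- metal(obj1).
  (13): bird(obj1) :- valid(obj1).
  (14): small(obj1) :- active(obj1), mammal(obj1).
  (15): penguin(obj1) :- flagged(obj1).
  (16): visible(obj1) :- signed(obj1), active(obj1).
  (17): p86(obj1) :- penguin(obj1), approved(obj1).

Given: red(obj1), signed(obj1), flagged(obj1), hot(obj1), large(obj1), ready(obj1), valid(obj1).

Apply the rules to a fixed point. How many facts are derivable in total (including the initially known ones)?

Round 1: (1) [swims(obj1) :- flagged(obj1), red(obj1).]; (6) [active(obj1) :- large(obj1).]; (11) [mammal(obj1) :- red(obj1), ready(obj1).]; (13) [bird(obj1) :- valid(obj1).]; (15) [penguin(obj1) :- flagged(obj1).]. Adds swims(obj1), active(obj1), mammal(obj1), bird(obj1), penguin(obj1).
Round 2: (2) [open(obj1) :- bird(obj1), swims(obj1).]; (8) [closed(obj1) :- penguin(obj1).]; (14) [small(obj1) :- active(obj1), mammal(obj1).]; (16) [visible(obj1) :- signed(obj1), active(obj1).]. Adds open(obj1), closed(obj1), small(obj1), visible(obj1).
Round 3: (3) [metal(obj1) :- open(obj1), small(obj1).]; (5) [cold(obj1) :- open(obj1).]. Adds metal(obj1), cold(obj1).
Round 4: (12) [approved(obj1) :- metal(obj1).]. Adds approved(obj1).
Round 5: (17) [p86(obj1) :- penguin(obj1), approved(obj1).]. Adds p86(obj1).
Closure: {active(obj1), approved(obj1), bird(obj1), closed(obj1), cold(obj1), flagged(obj1), hot(obj1), large(obj1), mammal(obj1), metal(obj1), open(obj1), p86(obj1), penguin(obj1), ready(obj1), red(obj1), signed(obj1), small(obj1), swims(obj1), valid(obj1), visible(obj1)} — 20 facts.

20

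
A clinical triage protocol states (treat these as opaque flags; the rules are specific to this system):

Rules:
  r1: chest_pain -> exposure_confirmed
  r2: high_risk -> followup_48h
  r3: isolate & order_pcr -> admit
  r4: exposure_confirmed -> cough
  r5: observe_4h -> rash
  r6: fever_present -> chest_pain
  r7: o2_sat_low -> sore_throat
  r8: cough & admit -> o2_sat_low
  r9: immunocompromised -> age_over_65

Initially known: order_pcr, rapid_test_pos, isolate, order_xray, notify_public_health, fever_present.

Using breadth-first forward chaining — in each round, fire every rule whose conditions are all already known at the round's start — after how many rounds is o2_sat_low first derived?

4

Round 1: r3 [isolate & order_pcr -> admit]; r6 [fever_present -> chest_pain]. New: admit, chest_pain.
Round 2: r1 [chest_pain -> exposure_confirmed]. New: exposure_confirmed.
Round 3: r4 [exposure_confirmed -> cough]. New: cough.
Round 4: r8 [cough & admit -> o2_sat_low]. New: o2_sat_low.
o2_sat_low first appears in round 4.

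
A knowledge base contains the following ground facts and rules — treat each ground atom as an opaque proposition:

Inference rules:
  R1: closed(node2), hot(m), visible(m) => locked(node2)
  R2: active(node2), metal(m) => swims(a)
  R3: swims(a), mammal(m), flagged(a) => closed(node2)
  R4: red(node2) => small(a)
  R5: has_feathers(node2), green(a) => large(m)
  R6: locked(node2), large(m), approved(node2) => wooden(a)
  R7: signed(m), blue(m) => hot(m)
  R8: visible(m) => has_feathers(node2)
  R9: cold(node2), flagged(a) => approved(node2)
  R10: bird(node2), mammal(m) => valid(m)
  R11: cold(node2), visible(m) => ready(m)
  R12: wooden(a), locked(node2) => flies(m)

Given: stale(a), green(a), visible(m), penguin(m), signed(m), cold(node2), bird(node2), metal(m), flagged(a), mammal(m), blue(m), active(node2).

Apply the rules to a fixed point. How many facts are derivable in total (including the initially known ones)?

Round 1: R2 [active(node2), metal(m) => swims(a)]; R7 [signed(m), blue(m) => hot(m)]; R8 [visible(m) => has_feathers(node2)]; R9 [cold(node2), flagged(a) => approved(node2)]; R10 [bird(node2), mammal(m) => valid(m)]; R11 [cold(node2), visible(m) => ready(m)]. New: swims(a), hot(m), has_feathers(node2), approved(node2), valid(m), ready(m).
Round 2: R3 [swims(a), mammal(m), flagged(a) => closed(node2)]; R5 [has_feathers(node2), green(a) => large(m)]. New: closed(node2), large(m).
Round 3: R1 [closed(node2), hot(m), visible(m) => locked(node2)]. New: locked(node2).
Round 4: R6 [locked(node2), large(m), approved(node2) => wooden(a)]. New: wooden(a).
Round 5: R12 [wooden(a), locked(node2) => flies(m)]. New: flies(m).
Closure: {active(node2), approved(node2), bird(node2), blue(m), closed(node2), cold(node2), flagged(a), flies(m), green(a), has_feathers(node2), hot(m), large(m), locked(node2), mammal(m), metal(m), penguin(m), ready(m), signed(m), stale(a), swims(a), valid(m), visible(m), wooden(a)} — 23 facts.

23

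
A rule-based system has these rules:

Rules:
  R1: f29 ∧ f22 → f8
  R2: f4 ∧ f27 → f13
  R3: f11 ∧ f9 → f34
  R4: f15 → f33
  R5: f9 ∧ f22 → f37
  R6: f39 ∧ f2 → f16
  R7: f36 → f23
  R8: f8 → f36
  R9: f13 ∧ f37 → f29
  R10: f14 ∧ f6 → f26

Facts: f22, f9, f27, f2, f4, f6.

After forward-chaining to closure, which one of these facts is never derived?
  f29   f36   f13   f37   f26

Round 1: R2 [f4 ∧ f27 → f13]; R5 [f9 ∧ f22 → f37]. New: f13, f37.
Round 2: R9 [f13 ∧ f37 → f29]. New: f29.
Round 3: R1 [f29 ∧ f22 → f8]. New: f8.
Round 4: R8 [f8 → f36]. New: f36.
Round 5: R7 [f36 → f23]. New: f23.
Derived: f37 (round 1), f13 (round 1), f29 (round 2), f36 (round 4). f26 never appears in any round.

f26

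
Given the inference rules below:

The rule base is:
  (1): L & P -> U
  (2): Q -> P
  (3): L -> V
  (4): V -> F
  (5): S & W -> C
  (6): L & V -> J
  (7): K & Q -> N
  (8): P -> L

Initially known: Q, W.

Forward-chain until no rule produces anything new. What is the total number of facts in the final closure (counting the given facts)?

8

Round 1 fires (2), giving P.
Round 2 fires (8), giving L.
Round 3 fires (1), (3), giving U, V.
Round 4 fires (4), (6), giving F, J.
Closure: {F, J, L, P, Q, U, V, W} — 8 facts.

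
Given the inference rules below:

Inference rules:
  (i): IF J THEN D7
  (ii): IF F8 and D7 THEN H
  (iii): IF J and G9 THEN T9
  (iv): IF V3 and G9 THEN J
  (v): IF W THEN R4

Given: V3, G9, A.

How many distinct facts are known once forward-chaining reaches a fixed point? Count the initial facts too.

6

Round 1: (iv) [IF V3 and G9 THEN J]. New: J.
Round 2: (i) [IF J THEN D7]; (iii) [IF J and G9 THEN T9]. New: D7, T9.
Closure: {A, D7, G9, J, T9, V3} — 6 facts.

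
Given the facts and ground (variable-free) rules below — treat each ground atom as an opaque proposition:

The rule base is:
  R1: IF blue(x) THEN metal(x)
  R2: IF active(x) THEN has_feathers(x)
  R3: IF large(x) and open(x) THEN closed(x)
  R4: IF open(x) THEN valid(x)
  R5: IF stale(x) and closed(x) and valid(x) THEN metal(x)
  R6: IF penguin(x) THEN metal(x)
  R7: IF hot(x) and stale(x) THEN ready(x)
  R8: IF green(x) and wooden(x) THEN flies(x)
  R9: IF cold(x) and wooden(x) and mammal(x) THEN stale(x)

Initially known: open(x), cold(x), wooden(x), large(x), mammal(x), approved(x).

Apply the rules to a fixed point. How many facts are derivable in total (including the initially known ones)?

10

Round 1 — R3, R4, R9, derive closed(x), valid(x), stale(x).
Round 2 — R5, derive metal(x).
Closure: {approved(x), closed(x), cold(x), large(x), mammal(x), metal(x), open(x), stale(x), valid(x), wooden(x)} — 10 facts.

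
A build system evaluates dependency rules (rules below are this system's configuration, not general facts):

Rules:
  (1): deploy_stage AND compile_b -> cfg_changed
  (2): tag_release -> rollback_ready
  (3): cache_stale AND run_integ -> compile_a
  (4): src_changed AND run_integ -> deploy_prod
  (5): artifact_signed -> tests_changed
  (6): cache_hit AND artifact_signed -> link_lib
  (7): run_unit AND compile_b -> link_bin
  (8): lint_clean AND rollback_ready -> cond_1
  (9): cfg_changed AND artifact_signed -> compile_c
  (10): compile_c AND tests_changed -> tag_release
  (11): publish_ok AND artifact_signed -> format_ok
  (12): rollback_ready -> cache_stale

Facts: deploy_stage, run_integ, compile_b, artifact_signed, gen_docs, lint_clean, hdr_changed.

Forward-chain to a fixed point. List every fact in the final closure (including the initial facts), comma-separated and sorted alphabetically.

Round 1 — (1), (5), derive cfg_changed, tests_changed.
Round 2 — (9), derive compile_c.
Round 3 — (10), derive tag_release.
Round 4 — (2), derive rollback_ready.
Round 5 — (8), (12), derive cond_1, cache_stale.
Round 6 — (3), derive compile_a.

artifact_signed, cache_stale, cfg_changed, compile_a, compile_b, compile_c, cond_1, deploy_stage, gen_docs, hdr_changed, lint_clean, rollback_ready, run_integ, tag_release, tests_changed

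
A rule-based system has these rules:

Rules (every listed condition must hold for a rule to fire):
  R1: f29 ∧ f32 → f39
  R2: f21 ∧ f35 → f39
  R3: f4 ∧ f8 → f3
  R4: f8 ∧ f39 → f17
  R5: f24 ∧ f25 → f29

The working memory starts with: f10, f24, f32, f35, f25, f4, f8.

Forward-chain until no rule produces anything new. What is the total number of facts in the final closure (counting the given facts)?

Round 1 fires R3, R5, giving f3, f29.
Round 2 fires R1, giving f39.
Round 3 fires R4, giving f17.
Closure: {f10, f17, f24, f25, f29, f3, f32, f35, f39, f4, f8} — 11 facts.

11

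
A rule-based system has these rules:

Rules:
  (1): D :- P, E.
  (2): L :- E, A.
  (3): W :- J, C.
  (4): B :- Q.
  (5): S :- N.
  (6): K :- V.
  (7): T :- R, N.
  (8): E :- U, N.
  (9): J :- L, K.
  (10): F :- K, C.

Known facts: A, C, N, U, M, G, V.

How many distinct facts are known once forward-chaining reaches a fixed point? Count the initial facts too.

[1] (5) [S :- N.]; (6) [K :- V.]; (8) [E :- U, N.]. ⇒ new: S, K, E.
[2] (2) [L :- E, A.]; (10) [F :- K, C.]. ⇒ new: L, F.
[3] (9) [J :- L, K.]. ⇒ new: J.
[4] (3) [W :- J, C.]. ⇒ new: W.
Closure: {A, C, E, F, G, J, K, L, M, N, S, U, V, W} — 14 facts.

14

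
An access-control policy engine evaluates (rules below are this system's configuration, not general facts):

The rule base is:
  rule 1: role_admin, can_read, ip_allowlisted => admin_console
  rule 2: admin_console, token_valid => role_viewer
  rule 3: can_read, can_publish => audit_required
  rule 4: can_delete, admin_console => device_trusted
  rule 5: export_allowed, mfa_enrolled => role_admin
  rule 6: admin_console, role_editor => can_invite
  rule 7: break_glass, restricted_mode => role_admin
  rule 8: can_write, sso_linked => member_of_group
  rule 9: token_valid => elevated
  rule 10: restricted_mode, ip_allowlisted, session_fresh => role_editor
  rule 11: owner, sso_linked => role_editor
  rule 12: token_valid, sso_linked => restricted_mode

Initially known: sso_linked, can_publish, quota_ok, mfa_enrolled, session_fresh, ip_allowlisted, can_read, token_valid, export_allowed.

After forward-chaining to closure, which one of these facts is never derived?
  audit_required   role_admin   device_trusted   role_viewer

device_trusted

Round 1: rule 3 [can_read, can_publish => audit_required]; rule 5 [export_allowed, mfa_enrolled => role_admin]; rule 9 [token_valid => elevated]; rule 12 [token_valid, sso_linked => restricted_mode]. New: audit_required, role_admin, elevated, restricted_mode.
Round 2: rule 1 [role_admin, can_read, ip_allowlisted => admin_console]; rule 10 [restricted_mode, ip_allowlisted, session_fresh => role_editor]. New: admin_console, role_editor.
Round 3: rule 2 [admin_console, token_valid => role_viewer]; rule 6 [admin_console, role_editor => can_invite]. New: role_viewer, can_invite.
Derived: role_admin (round 1), audit_required (round 1), role_viewer (round 3). device_trusted never appears in any round.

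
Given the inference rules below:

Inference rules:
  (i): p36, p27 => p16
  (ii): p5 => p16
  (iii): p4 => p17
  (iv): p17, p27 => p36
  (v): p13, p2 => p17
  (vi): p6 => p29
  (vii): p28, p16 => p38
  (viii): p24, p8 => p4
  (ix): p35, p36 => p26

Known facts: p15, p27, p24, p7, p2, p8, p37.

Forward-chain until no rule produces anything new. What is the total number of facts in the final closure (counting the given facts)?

Round 1: (viii) [p24, p8 => p4]. Adds p4.
Round 2: (iii) [p4 => p17]. Adds p17.
Round 3: (iv) [p17, p27 => p36]. Adds p36.
Round 4: (i) [p36, p27 => p16]. Adds p16.
Closure: {p15, p16, p17, p2, p24, p27, p36, p37, p4, p7, p8} — 11 facts.

11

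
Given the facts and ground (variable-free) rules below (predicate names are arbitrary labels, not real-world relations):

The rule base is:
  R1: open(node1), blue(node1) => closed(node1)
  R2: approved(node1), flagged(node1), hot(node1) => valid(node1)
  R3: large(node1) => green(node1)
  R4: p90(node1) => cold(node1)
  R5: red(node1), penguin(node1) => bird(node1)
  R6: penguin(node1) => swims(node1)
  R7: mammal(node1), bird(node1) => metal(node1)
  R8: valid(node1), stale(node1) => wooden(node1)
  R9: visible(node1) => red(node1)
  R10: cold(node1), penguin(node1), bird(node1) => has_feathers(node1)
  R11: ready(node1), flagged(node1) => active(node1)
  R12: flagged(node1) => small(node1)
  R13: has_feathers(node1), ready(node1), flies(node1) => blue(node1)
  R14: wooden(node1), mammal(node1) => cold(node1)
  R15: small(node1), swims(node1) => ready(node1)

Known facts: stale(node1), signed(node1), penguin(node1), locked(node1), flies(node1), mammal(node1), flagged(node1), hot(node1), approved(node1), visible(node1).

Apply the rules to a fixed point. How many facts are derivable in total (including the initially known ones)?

22

Round 1 fires R2, R6, R9, R12, giving valid(node1), swims(node1), red(node1), small(node1).
Round 2 fires R5, R8, R15, giving bird(node1), wooden(node1), ready(node1).
Round 3 fires R7, R11, R14, giving metal(node1), active(node1), cold(node1).
Round 4 fires R10, giving has_feathers(node1).
Round 5 fires R13, giving blue(node1).
Closure: {active(node1), approved(node1), bird(node1), blue(node1), cold(node1), flagged(node1), flies(node1), has_feathers(node1), hot(node1), locked(node1), mammal(node1), metal(node1), penguin(node1), ready(node1), red(node1), signed(node1), small(node1), stale(node1), swims(node1), valid(node1), visible(node1), wooden(node1)} — 22 facts.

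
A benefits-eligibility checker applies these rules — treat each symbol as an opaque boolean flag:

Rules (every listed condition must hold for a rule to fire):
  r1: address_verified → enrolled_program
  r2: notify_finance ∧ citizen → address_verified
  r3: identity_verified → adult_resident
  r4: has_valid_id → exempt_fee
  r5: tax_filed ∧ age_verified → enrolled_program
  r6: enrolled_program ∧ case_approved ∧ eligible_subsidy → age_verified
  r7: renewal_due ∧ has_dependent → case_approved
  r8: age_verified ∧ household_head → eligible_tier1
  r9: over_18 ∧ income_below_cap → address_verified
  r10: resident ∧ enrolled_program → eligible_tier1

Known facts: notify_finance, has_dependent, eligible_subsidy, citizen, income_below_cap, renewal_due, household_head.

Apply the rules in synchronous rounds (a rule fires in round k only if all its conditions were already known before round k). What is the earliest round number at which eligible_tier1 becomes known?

4

Round 1 fires r2, r7, giving address_verified, case_approved.
Round 2 fires r1, giving enrolled_program.
Round 3 fires r6, giving age_verified.
Round 4 fires r8, giving eligible_tier1.
eligible_tier1 first appears in round 4.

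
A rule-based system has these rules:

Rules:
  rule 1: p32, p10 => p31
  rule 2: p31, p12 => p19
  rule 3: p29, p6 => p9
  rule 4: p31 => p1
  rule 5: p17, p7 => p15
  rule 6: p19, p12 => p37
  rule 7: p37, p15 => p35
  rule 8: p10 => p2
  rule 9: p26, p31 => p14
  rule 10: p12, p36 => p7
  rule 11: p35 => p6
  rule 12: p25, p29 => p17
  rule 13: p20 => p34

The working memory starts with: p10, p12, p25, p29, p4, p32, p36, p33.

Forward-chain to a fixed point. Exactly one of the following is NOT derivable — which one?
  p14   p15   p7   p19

[1] rule 1 [p32, p10 => p31]; rule 8 [p10 => p2]; rule 10 [p12, p36 => p7]; rule 12 [p25, p29 => p17]. ⇒ new: p31, p2, p7, p17.
[2] rule 2 [p31, p12 => p19]; rule 4 [p31 => p1]; rule 5 [p17, p7 => p15]. ⇒ new: p19, p1, p15.
[3] rule 6 [p19, p12 => p37]. ⇒ new: p37.
[4] rule 7 [p37, p15 => p35]. ⇒ new: p35.
[5] rule 11 [p35 => p6]. ⇒ new: p6.
[6] rule 3 [p29, p6 => p9]. ⇒ new: p9.
Derived: p15 (round 2), p19 (round 2), p7 (round 1). p14 never appears in any round.

p14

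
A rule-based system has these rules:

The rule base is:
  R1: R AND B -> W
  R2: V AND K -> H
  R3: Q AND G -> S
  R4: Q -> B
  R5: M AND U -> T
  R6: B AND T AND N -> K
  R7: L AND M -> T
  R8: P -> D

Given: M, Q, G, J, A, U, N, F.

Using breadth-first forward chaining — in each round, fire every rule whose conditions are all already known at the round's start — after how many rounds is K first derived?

2

Round 1 — R3, R4, R5, derive S, B, T.
Round 2 — R6, derive K.
K first appears in round 2.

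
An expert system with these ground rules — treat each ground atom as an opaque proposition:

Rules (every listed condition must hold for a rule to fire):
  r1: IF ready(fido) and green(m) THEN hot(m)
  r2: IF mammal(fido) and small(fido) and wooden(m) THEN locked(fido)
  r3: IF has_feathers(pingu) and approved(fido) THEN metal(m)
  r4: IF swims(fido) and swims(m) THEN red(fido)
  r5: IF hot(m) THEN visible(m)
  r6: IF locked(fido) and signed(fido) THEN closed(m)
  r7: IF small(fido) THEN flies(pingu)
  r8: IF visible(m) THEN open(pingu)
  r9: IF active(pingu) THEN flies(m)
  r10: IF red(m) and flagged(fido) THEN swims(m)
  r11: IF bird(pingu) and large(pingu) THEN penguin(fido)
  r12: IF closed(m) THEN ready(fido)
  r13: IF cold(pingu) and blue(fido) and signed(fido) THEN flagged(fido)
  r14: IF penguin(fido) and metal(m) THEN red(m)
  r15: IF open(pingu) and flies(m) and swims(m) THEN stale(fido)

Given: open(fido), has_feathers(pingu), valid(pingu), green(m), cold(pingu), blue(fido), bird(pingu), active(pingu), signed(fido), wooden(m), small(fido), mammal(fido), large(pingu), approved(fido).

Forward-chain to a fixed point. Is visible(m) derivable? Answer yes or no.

yes

Round 1 fires r2, r3, r7, r9, r11, r13, giving locked(fido), metal(m), flies(pingu), flies(m), penguin(fido), flagged(fido).
Round 2 fires r6, r14, giving closed(m), red(m).
Round 3 fires r10, r12, giving swims(m), ready(fido).
Round 4 fires r1, giving hot(m).
Round 5 fires r5, giving visible(m).
Round 6 fires r8, giving open(pingu).
Round 7 fires r15, giving stale(fido).
visible(m) appears in round 5, so it is derivable.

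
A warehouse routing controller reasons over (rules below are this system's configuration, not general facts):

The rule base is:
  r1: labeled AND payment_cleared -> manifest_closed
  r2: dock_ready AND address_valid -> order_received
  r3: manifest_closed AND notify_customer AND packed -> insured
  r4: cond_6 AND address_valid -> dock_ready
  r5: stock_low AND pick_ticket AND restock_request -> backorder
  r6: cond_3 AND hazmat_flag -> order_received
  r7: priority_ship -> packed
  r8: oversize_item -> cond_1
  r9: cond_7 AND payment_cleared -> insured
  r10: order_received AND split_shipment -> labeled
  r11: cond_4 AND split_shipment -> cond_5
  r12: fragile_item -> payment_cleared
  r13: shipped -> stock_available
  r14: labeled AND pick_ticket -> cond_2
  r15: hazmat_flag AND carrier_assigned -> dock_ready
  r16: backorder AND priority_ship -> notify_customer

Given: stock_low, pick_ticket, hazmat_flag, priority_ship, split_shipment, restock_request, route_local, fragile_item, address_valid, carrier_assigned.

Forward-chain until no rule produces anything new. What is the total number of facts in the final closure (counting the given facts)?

20

Round 1 fires r5, r7, r12, r15, giving backorder, packed, payment_cleared, dock_ready.
Round 2 fires r2, r16, giving order_received, notify_customer.
Round 3 fires r10, giving labeled.
Round 4 fires r1, r14, giving manifest_closed, cond_2.
Round 5 fires r3, giving insured.
Closure: {address_valid, backorder, carrier_assigned, cond_2, dock_ready, fragile_item, hazmat_flag, insured, labeled, manifest_closed, notify_customer, order_received, packed, payment_cleared, pick_ticket, priority_ship, restock_request, route_local, split_shipment, stock_low} — 20 facts.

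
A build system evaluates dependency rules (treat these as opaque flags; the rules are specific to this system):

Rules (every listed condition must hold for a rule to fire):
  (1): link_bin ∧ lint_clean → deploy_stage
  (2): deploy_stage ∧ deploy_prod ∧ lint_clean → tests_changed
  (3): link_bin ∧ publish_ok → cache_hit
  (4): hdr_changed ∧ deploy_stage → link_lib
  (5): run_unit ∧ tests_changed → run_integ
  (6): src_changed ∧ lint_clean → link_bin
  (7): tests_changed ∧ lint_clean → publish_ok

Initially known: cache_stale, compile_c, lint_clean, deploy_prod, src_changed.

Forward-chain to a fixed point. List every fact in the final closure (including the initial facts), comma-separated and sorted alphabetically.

Round 1: (6) [src_changed ∧ lint_clean → link_bin]. New: link_bin.
Round 2: (1) [link_bin ∧ lint_clean → deploy_stage]. New: deploy_stage.
Round 3: (2) [deploy_stage ∧ deploy_prod ∧ lint_clean → tests_changed]. New: tests_changed.
Round 4: (7) [tests_changed ∧ lint_clean → publish_ok]. New: publish_ok.
Round 5: (3) [link_bin ∧ publish_ok → cache_hit]. New: cache_hit.

cache_hit, cache_stale, compile_c, deploy_prod, deploy_stage, link_bin, lint_clean, publish_ok, src_changed, tests_changed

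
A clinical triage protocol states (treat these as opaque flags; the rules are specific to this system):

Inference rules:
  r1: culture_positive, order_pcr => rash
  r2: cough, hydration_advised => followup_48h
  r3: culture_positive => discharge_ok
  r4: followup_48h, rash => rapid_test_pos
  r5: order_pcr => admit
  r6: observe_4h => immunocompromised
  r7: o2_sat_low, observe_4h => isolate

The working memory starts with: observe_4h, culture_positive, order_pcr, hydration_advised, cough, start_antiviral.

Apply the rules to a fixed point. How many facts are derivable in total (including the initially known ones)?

12

Round 1: r1 [culture_positive, order_pcr => rash]; r2 [cough, hydration_advised => followup_48h]; r3 [culture_positive => discharge_ok]; r5 [order_pcr => admit]; r6 [observe_4h => immunocompromised]. Adds rash, followup_48h, discharge_ok, admit, immunocompromised.
Round 2: r4 [followup_48h, rash => rapid_test_pos]. Adds rapid_test_pos.
Closure: {admit, cough, culture_positive, discharge_ok, followup_48h, hydration_advised, immunocompromised, observe_4h, order_pcr, rapid_test_pos, rash, start_antiviral} — 12 facts.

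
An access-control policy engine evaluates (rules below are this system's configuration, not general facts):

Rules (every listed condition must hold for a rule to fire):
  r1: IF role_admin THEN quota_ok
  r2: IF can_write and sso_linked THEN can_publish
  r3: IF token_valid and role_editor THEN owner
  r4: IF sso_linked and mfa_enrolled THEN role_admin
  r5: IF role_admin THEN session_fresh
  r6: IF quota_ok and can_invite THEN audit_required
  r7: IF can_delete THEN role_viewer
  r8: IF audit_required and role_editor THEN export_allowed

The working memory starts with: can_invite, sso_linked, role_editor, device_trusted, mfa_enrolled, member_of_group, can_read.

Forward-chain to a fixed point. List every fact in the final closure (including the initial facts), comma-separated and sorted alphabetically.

audit_required, can_invite, can_read, device_trusted, export_allowed, member_of_group, mfa_enrolled, quota_ok, role_admin, role_editor, session_fresh, sso_linked

Round 1: r4 [IF sso_linked and mfa_enrolled THEN role_admin]. New: role_admin.
Round 2: r1 [IF role_admin THEN quota_ok]; r5 [IF role_admin THEN session_fresh]. New: quota_ok, session_fresh.
Round 3: r6 [IF quota_ok and can_invite THEN audit_required]. New: audit_required.
Round 4: r8 [IF audit_required and role_editor THEN export_allowed]. New: export_allowed.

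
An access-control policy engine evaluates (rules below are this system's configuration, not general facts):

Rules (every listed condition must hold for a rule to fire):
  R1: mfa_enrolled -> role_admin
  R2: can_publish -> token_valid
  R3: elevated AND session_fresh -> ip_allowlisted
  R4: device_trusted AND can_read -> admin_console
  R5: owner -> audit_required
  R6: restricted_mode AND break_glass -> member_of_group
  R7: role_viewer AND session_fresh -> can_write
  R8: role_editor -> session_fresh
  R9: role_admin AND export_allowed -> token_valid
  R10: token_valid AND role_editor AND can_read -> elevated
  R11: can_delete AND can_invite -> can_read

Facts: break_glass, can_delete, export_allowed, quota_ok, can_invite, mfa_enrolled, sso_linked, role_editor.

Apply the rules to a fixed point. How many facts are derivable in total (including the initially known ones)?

[1] R1 [mfa_enrolled -> role_admin]; R8 [role_editor -> session_fresh]; R11 [can_delete AND can_invite -> can_read]. ⇒ new: role_admin, session_fresh, can_read.
[2] R9 [role_admin AND export_allowed -> token_valid]. ⇒ new: token_valid.
[3] R10 [token_valid AND role_editor AND can_read -> elevated]. ⇒ new: elevated.
[4] R3 [elevated AND session_fresh -> ip_allowlisted]. ⇒ new: ip_allowlisted.
Closure: {break_glass, can_delete, can_invite, can_read, elevated, export_allowed, ip_allowlisted, mfa_enrolled, quota_ok, role_admin, role_editor, session_fresh, sso_linked, token_valid} — 14 facts.

14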